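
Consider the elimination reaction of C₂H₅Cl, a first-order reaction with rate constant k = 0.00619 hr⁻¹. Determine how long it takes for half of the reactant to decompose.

112 hr

Step 1: For a first-order reaction, t₁/₂ = ln(2)/k
Step 2: t₁/₂ = ln(2)/0.00619
Step 3: t₁/₂ = 0.6931/0.00619 = 112 hr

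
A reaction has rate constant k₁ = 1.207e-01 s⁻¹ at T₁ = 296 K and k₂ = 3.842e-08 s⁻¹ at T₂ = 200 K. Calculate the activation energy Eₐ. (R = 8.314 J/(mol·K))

76.7 kJ/mol

Step 1: Use the two-temperature Arrhenius form: ln(k₂/k₁) = -Eₐ/R × (1/T₂ - 1/T₁)
Step 2: ln(k₂/k₁) = ln(3.842e-08/1.207e-01) = ln(3.1831e-07) = -14.9602
Step 3: 1/T₂ - 1/T₁ = 1/200 - 1/296 = 1.621622e-03 K⁻¹
Step 4: Eₐ = -R × ln(k₂/k₁) / (1/T₂ - 1/T₁) = -8.314 × -14.9602 / 1.621622e-03
Step 5: Eₐ = 7.6701e+04 J/mol = 76.7 kJ/mol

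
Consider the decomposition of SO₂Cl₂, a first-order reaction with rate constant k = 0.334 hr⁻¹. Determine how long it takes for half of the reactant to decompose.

2.075 hr

Step 1: For a first-order reaction, t₁/₂ = ln(2)/k
Step 2: t₁/₂ = ln(2)/0.334
Step 3: t₁/₂ = 0.6931/0.334 = 2.075 hr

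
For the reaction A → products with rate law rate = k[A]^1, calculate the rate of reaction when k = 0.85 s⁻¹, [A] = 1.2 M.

1.02 M/s

Step 1: Identify the rate law: rate = k[A]^1
Step 2: Substitute values: rate = 0.85 × (1.2)^1
Step 3: Calculate: rate = 0.85 × 1.2 = 1.02 M/s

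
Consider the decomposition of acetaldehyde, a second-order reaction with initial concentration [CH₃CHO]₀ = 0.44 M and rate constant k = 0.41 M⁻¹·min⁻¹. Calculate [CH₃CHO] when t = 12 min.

0.139 M

Step 1: For a second-order reaction: 1/[CH₃CHO] = 1/[CH₃CHO]₀ + kt
Step 2: 1/[CH₃CHO] = 1/0.44 + 0.41 × 12
Step 3: 1/[CH₃CHO] = 2.273 + 4.92 = 7.193
Step 4: [CH₃CHO] = 1/7.193 = 0.139 M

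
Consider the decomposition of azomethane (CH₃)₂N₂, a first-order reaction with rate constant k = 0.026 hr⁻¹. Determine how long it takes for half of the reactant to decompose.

26.66 hr

Step 1: For a first-order reaction, t₁/₂ = ln(2)/k
Step 2: t₁/₂ = ln(2)/0.026
Step 3: t₁/₂ = 0.6931/0.026 = 26.66 hr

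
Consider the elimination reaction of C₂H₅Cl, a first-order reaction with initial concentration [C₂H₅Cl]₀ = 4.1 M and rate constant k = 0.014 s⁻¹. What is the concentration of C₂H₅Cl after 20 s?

3.099 M

Step 1: For a first-order reaction: [C₂H₅Cl] = [C₂H₅Cl]₀ × e^(-kt)
Step 2: [C₂H₅Cl] = 4.1 × e^(-0.014 × 20)
Step 3: [C₂H₅Cl] = 4.1 × e^(-0.28)
Step 4: [C₂H₅Cl] = 4.1 × 0.755784 = 3.099 M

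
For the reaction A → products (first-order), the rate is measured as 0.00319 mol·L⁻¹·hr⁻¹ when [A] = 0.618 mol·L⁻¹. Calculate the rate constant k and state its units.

0.005162 hr⁻¹

Step 1: rate = k[A]^1, so k = rate / [A]^1.
Step 2: k = 0.00319 / (0.618)^1 = 0.00319 / 0.618.
Step 3: k = 0.005162 hr⁻¹.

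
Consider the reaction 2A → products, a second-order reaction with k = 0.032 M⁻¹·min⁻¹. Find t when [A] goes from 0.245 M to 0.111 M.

154 min

Step 1: For second-order: t = (1/[A] - 1/[A]₀)/k
Step 2: t = (1/0.111 - 1/0.245)/0.032
Step 3: t = (9.009 - 4.082)/0.032
Step 4: t = 4.927/0.032 = 154 min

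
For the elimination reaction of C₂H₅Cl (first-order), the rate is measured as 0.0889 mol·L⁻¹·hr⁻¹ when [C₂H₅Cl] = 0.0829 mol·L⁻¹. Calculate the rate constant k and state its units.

1.072 hr⁻¹

Step 1: rate = k[C₂H₅Cl]^1, so k = rate / [C₂H₅Cl]^1.
Step 2: k = 0.0889 / (0.0829)^1 = 0.0889 / 0.0829.
Step 3: k = 1.072 hr⁻¹.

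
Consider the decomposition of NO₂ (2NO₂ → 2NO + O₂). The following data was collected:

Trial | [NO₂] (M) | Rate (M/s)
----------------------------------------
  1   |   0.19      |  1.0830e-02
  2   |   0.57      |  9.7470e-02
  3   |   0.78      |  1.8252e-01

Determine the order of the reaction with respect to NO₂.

second order (2)

Step 1: Compare trials to find order n where rate₂/rate₁ = ([NO₂]₂/[NO₂]₁)^n
Step 2: rate₂/rate₁ = 9.7470e-02/1.0830e-02 = 9
Step 3: [NO₂]₂/[NO₂]₁ = 0.57/0.19 = 3
Step 4: n = ln(9)/ln(3) = 2.00 ≈ 2
Step 5: The reaction is second order in NO₂.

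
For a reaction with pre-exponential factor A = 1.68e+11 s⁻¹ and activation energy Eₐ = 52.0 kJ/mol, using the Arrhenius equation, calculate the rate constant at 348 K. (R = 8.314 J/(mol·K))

2.63e+03 s⁻¹

Step 1: Use the Arrhenius equation: k = A × exp(-Eₐ/RT)
Step 2: Convert Eₐ to J/mol: 52.0 kJ/mol = 52000 J/mol
Step 3: Calculate the exponent: -Eₐ/(RT) = -52000/(8.314 × 348) = -17.97273
Step 4: k = 1.68e+11 × exp(-17.97273)
Step 5: k = 1.68e+11 × 1.56510e-08 = 2.6294e+03 s⁻¹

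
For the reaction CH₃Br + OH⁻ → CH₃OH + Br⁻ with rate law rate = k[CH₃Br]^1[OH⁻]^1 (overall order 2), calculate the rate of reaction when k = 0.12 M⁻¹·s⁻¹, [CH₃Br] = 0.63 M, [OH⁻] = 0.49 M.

0.03704 M/s

Step 1: The rate law is rate = k[CH₃Br]^1[OH⁻]^1, overall order = 1+1 = 2
Step 2: Substitute values: rate = 0.12 × (0.63)^1 × (0.49)^1
Step 3: rate = 0.12 × 0.63 × 0.49 = 0.037044 M/s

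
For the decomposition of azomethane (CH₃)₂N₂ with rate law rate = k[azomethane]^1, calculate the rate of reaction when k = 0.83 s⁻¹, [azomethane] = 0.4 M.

0.332 M/s

Step 1: Identify the rate law: rate = k[azomethane]^1
Step 2: Substitute values: rate = 0.83 × (0.4)^1
Step 3: Calculate: rate = 0.83 × 0.4 = 0.332 M/s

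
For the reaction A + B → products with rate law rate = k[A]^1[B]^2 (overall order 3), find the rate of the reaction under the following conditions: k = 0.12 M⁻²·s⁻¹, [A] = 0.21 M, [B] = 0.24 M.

0.001452 M/s

Step 1: The rate law is rate = k[A]^1[B]^2, overall order = 1+2 = 3
Step 2: Substitute values: rate = 0.12 × (0.21)^1 × (0.24)^2
Step 3: rate = 0.12 × 0.21 × 0.0576 = 0.00145152 M/s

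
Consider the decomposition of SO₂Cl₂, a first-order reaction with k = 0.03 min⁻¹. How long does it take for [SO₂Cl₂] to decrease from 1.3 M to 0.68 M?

21.6 min

Step 1: For first-order: t = ln([SO₂Cl₂]₀/[SO₂Cl₂])/k
Step 2: t = ln(1.3/0.68)/0.03
Step 3: t = ln(1.912)/0.03
Step 4: t = 0.648/0.03 = 21.6 min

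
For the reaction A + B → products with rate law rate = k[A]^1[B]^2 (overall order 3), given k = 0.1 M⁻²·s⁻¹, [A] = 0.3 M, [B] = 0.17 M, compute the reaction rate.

0.000867 M/s

Step 1: The rate law is rate = k[A]^1[B]^2, overall order = 1+2 = 3
Step 2: Substitute values: rate = 0.1 × (0.3)^1 × (0.17)^2
Step 3: rate = 0.1 × 0.3 × 0.0289 = 0.000867 M/s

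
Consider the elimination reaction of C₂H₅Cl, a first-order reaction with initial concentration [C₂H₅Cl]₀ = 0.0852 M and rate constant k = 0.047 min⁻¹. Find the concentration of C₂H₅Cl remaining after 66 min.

0.003831 M

Step 1: For a first-order reaction: [C₂H₅Cl] = [C₂H₅Cl]₀ × e^(-kt)
Step 2: [C₂H₅Cl] = 0.0852 × e^(-0.047 × 66)
Step 3: [C₂H₅Cl] = 0.0852 × e^(-3.102)
Step 4: [C₂H₅Cl] = 0.0852 × 0.0449592 = 0.003831 M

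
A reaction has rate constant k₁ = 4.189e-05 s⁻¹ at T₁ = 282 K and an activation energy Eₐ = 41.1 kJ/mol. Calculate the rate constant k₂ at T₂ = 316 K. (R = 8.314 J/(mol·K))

2.762e-04 s⁻¹

Step 1: Use the two-temperature Arrhenius form: ln(k₂/k₁) = -Eₐ/R × (1/T₂ - 1/T₁)
Step 2: Convert Eₐ to J/mol: 41.1 kJ/mol = 41100 J/mol
Step 3: 1/T₂ - 1/T₁ = 1/316 - 1/282 = -3.815423e-04 K⁻¹
Step 4: ln(k₂/k₁) = -41100/8.314 × -3.815423e-04 = 1.88614
Step 5: k₂ = k₁ × exp(1.88614) = 4.189e-05 × 6.59387e+00 = 2.762e-04 s⁻¹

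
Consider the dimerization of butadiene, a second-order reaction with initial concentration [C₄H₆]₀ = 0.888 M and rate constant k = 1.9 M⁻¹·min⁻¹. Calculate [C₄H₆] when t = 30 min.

0.0172 M

Step 1: For a second-order reaction: 1/[C₄H₆] = 1/[C₄H₆]₀ + kt
Step 2: 1/[C₄H₆] = 1/0.888 + 1.9 × 30
Step 3: 1/[C₄H₆] = 1.126 + 57 = 58.13
Step 4: [C₄H₆] = 1/58.13 = 0.0172 M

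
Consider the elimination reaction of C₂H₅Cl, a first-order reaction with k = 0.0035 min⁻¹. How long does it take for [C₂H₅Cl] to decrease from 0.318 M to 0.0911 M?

357.2 min

Step 1: For first-order: t = ln([C₂H₅Cl]₀/[C₂H₅Cl])/k
Step 2: t = ln(0.318/0.0911)/0.0035
Step 3: t = ln(3.491)/0.0035
Step 4: t = 1.25/0.0035 = 357.2 min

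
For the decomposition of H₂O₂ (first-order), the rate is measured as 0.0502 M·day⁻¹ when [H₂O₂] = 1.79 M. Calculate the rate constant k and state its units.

0.02804 day⁻¹

Step 1: rate = k[H₂O₂]^1, so k = rate / [H₂O₂]^1.
Step 2: k = 0.0502 / (1.79)^1 = 0.0502 / 1.79.
Step 3: k = 0.02804 day⁻¹.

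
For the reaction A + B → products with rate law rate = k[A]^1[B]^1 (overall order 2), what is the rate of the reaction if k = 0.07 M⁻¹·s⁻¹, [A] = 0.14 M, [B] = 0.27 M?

0.002646 M/s

Step 1: The rate law is rate = k[A]^1[B]^1, overall order = 1+1 = 2
Step 2: Substitute values: rate = 0.07 × (0.14)^1 × (0.27)^1
Step 3: rate = 0.07 × 0.14 × 0.27 = 0.002646 M/s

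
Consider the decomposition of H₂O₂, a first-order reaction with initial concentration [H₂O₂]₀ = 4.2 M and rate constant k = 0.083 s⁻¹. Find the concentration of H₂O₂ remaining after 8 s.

2.162 M

Step 1: For a first-order reaction: [H₂O₂] = [H₂O₂]₀ × e^(-kt)
Step 2: [H₂O₂] = 4.2 × e^(-0.083 × 8)
Step 3: [H₂O₂] = 4.2 × e^(-0.664)
Step 4: [H₂O₂] = 4.2 × 0.514788 = 2.162 M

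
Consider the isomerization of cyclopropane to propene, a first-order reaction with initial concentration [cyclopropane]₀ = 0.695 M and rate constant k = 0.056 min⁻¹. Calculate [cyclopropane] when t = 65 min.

0.01825 M

Step 1: For a first-order reaction: [cyclopropane] = [cyclopropane]₀ × e^(-kt)
Step 2: [cyclopropane] = 0.695 × e^(-0.056 × 65)
Step 3: [cyclopropane] = 0.695 × e^(-3.64)
Step 4: [cyclopropane] = 0.695 × 0.0262523 = 0.01825 M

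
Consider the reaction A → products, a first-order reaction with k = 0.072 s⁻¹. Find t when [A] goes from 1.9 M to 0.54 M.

17.47 s

Step 1: For first-order: t = ln([A]₀/[A])/k
Step 2: t = ln(1.9/0.54)/0.072
Step 3: t = ln(3.519)/0.072
Step 4: t = 1.258/0.072 = 17.47 s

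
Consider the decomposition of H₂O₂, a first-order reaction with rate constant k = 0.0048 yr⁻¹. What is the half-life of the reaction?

144.4 yr

Step 1: For a first-order reaction, t₁/₂ = ln(2)/k
Step 2: t₁/₂ = ln(2)/0.0048
Step 3: t₁/₂ = 0.6931/0.0048 = 144.4 yr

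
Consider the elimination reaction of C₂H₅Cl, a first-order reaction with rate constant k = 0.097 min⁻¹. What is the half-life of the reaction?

7.146 min

Step 1: For a first-order reaction, t₁/₂ = ln(2)/k
Step 2: t₁/₂ = ln(2)/0.097
Step 3: t₁/₂ = 0.6931/0.097 = 7.146 min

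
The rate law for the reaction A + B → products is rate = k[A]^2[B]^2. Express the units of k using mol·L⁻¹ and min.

(mol·L⁻¹)⁻³·min⁻¹

Step 1: Overall order = 2 + 2 = 4.
Step 2: rate has units mol·L⁻¹·min⁻¹; [A]^2[B]^2 has units (mol·L⁻¹)^4.
Step 3: k = rate/([A]^2[B]^2), so units of k = (mol·L⁻¹)^(1-4)·min⁻¹ = (mol·L⁻¹)⁻³·min⁻¹.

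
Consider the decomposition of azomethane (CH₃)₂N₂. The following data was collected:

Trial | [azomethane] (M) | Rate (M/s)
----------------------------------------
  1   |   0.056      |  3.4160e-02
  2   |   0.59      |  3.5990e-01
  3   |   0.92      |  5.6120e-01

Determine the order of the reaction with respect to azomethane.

first order (1)

Step 1: Compare trials to find order n where rate₂/rate₁ = ([azomethane]₂/[azomethane]₁)^n
Step 2: rate₂/rate₁ = 3.5990e-01/3.4160e-02 = 10.54
Step 3: [azomethane]₂/[azomethane]₁ = 0.59/0.056 = 10.54
Step 4: n = ln(10.54)/ln(10.54) = 1.00 ≈ 1
Step 5: The reaction is first order in azomethane.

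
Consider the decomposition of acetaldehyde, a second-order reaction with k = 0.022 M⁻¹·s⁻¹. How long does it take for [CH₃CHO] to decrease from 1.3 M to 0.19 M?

204.3 s

Step 1: For second-order: t = (1/[CH₃CHO] - 1/[CH₃CHO]₀)/k
Step 2: t = (1/0.19 - 1/1.3)/0.022
Step 3: t = (5.263 - 0.7692)/0.022
Step 4: t = 4.494/0.022 = 204.3 s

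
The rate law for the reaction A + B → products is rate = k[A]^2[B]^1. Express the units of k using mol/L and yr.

(mol/L)⁻²·yr⁻¹

Step 1: Overall order = 2 + 1 = 3.
Step 2: rate has units mol/L·yr⁻¹; [A]^2[B]^1 has units (mol/L)^3.
Step 3: k = rate/([A]^2[B]^1), so units of k = (mol/L)^(1-3)·yr⁻¹ = (mol/L)⁻²·yr⁻¹.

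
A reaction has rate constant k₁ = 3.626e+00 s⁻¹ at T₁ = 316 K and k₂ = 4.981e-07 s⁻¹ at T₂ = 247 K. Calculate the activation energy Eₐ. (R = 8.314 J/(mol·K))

148.6 kJ/mol

Step 1: Use the two-temperature Arrhenius form: ln(k₂/k₁) = -Eₐ/R × (1/T₂ - 1/T₁)
Step 2: ln(k₂/k₁) = ln(4.981e-07/3.626e+00) = ln(1.37369e-07) = -15.8006
Step 3: 1/T₂ - 1/T₁ = 1/247 - 1/316 = 8.840260e-04 K⁻¹
Step 4: Eₐ = -R × ln(k₂/k₁) / (1/T₂ - 1/T₁) = -8.314 × -15.8006 / 8.840260e-04
Step 5: Eₐ = 1.4860e+05 J/mol = 148.6 kJ/mol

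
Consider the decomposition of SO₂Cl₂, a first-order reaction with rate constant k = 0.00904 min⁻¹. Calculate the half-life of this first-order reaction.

76.68 min

Step 1: For a first-order reaction, t₁/₂ = ln(2)/k
Step 2: t₁/₂ = ln(2)/0.00904
Step 3: t₁/₂ = 0.6931/0.00904 = 76.68 min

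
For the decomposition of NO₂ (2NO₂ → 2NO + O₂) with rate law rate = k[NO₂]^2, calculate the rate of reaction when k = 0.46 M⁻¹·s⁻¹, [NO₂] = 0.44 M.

0.08906 M/s

Step 1: Identify the rate law: rate = k[NO₂]^2
Step 2: Substitute values: rate = 0.46 × (0.44)^2
Step 3: Calculate: rate = 0.46 × 0.1936 = 0.089056 M/s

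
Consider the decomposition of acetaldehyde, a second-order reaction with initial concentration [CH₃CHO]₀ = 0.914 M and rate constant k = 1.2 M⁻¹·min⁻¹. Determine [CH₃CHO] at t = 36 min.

0.02258 M

Step 1: For a second-order reaction: 1/[CH₃CHO] = 1/[CH₃CHO]₀ + kt
Step 2: 1/[CH₃CHO] = 1/0.914 + 1.2 × 36
Step 3: 1/[CH₃CHO] = 1.094 + 43.2 = 44.29
Step 4: [CH₃CHO] = 1/44.29 = 0.02258 M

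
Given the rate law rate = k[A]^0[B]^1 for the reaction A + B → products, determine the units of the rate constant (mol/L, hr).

hr⁻¹

Step 1: Overall order = 0 + 1 = 1.
Step 2: rate has units mol/L·hr⁻¹; [A]^0[B]^1 has units (mol/L)^1.
Step 3: k = rate/([A]^0[B]^1), so units of k = (mol/L)^(1-1)·hr⁻¹ = hr⁻¹.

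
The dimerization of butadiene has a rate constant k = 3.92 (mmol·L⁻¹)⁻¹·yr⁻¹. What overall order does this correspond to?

second order (2)

Step 1: The units of k for an nth-order reaction are (concentration)^(1-n)·(time)⁻¹.
Step 2: Here k has units (mmol·L⁻¹)⁻¹·yr⁻¹, so the concentration exponent is -1.
Step 3: 1 - n = -1 ⇒ n = 2. The reaction is second order.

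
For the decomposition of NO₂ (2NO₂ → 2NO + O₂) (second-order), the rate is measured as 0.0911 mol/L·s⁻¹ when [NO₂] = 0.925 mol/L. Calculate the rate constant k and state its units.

0.1065 (mol/L)⁻¹·s⁻¹

Step 1: rate = k[NO₂]^2, so k = rate / [NO₂]^2.
Step 2: k = 0.0911 / (0.925)^2 = 0.0911 / 0.8556.
Step 3: k = 0.1065 (mol/L)⁻¹·s⁻¹.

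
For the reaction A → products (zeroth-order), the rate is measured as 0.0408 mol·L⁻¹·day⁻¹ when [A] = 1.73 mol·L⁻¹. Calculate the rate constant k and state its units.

0.0408 mol·L⁻¹·day⁻¹

Step 1: For a zeroth-order reaction, rate = k (independent of concentration).
Step 2: k = rate = 0.0408 mol·L⁻¹·day⁻¹.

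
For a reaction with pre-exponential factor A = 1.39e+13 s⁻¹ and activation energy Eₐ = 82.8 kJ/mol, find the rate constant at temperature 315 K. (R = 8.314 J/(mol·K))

2.58e-01 s⁻¹

Step 1: Use the Arrhenius equation: k = A × exp(-Eₐ/RT)
Step 2: Convert Eₐ to J/mol: 82.8 kJ/mol = 82800 J/mol
Step 3: Calculate the exponent: -Eₐ/(RT) = -82800/(8.314 × 315) = -31.61621
Step 4: k = 1.39e+13 × exp(-31.61621)
Step 5: k = 1.39e+13 × 1.85889e-14 = 2.5839e-01 s⁻¹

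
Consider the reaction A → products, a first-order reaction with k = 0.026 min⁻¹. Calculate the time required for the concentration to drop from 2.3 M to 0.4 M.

67.28 min

Step 1: For first-order: t = ln([A]₀/[A])/k
Step 2: t = ln(2.3/0.4)/0.026
Step 3: t = ln(5.75)/0.026
Step 4: t = 1.749/0.026 = 67.28 min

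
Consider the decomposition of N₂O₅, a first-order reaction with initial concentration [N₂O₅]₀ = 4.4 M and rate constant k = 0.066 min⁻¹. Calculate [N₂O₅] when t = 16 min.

1.531 M

Step 1: For a first-order reaction: [N₂O₅] = [N₂O₅]₀ × e^(-kt)
Step 2: [N₂O₅] = 4.4 × e^(-0.066 × 16)
Step 3: [N₂O₅] = 4.4 × e^(-1.056)
Step 4: [N₂O₅] = 4.4 × 0.347844 = 1.531 M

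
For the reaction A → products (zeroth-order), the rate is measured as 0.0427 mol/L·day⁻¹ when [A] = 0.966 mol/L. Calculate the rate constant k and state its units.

0.0427 mol/L·day⁻¹

Step 1: For a zeroth-order reaction, rate = k (independent of concentration).
Step 2: k = rate = 0.0427 mol/L·day⁻¹.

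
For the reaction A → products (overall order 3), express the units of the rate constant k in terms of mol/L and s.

(mol/L)⁻²·s⁻¹

Step 1: For overall order n, rate = k × (concentration)^n.
Step 2: Rate has units mol/L·s⁻¹; concentration term has units (mol/L)^3.
Step 3: k = rate / (concentration)^n, so units of k = (mol/L)^(1-3)·s⁻¹ = (mol/L)⁻²·s⁻¹.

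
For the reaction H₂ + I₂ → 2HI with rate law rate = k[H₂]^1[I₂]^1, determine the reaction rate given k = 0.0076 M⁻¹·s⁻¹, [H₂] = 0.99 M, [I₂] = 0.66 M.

0.004966 M/s

Step 1: The rate law is rate = k[H₂]^1[I₂]^1
Step 2: Substitute: rate = 0.0076 × (0.99)^1 × (0.66)^1
Step 3: rate = 0.0076 × 0.99 × 0.66 = 0.00496584 M/s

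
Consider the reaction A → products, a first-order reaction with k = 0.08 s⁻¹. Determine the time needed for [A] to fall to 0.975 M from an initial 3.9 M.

17.33 s

Step 1: For first-order: t = ln([A]₀/[A])/k
Step 2: t = ln(3.9/0.975)/0.08
Step 3: t = ln(4)/0.08
Step 4: t = 1.386/0.08 = 17.33 s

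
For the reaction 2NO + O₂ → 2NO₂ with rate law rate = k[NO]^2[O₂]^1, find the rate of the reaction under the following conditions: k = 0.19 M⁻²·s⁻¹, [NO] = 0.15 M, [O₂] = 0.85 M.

0.003634 M/s

Step 1: The rate law is rate = k[NO]^2[O₂]^1
Step 2: Substitute: rate = 0.19 × (0.15)^2 × (0.85)^1
Step 3: rate = 0.19 × 0.0225 × 0.85 = 0.00363375 M/s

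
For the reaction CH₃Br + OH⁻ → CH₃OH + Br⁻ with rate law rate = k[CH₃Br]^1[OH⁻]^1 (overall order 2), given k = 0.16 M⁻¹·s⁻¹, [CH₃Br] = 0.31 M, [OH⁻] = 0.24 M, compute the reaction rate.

0.0119 M/s

Step 1: The rate law is rate = k[CH₃Br]^1[OH⁻]^1, overall order = 1+1 = 2
Step 2: Substitute values: rate = 0.16 × (0.31)^1 × (0.24)^1
Step 3: rate = 0.16 × 0.31 × 0.24 = 0.011904 M/s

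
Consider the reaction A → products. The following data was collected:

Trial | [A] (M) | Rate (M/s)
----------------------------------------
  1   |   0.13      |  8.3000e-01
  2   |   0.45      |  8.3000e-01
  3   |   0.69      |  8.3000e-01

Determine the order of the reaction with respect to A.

zeroth order (0)

Step 1: Compare trials - when concentration changes, rate stays constant.
Step 2: rate₂/rate₁ = 8.3000e-01/8.3000e-01 = 1
Step 3: [A]₂/[A]₁ = 0.45/0.13 = 3.462
Step 4: Since rate ratio ≈ (conc ratio)^0, the reaction is zeroth order.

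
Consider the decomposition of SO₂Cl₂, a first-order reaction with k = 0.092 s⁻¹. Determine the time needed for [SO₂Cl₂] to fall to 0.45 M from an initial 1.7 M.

14.45 s

Step 1: For first-order: t = ln([SO₂Cl₂]₀/[SO₂Cl₂])/k
Step 2: t = ln(1.7/0.45)/0.092
Step 3: t = ln(3.778)/0.092
Step 4: t = 1.329/0.092 = 14.45 s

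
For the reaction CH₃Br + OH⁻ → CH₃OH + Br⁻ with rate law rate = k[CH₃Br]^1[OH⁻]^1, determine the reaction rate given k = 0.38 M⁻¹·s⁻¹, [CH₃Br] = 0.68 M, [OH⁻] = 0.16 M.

0.04134 M/s

Step 1: The rate law is rate = k[CH₃Br]^1[OH⁻]^1
Step 2: Substitute: rate = 0.38 × (0.68)^1 × (0.16)^1
Step 3: rate = 0.38 × 0.68 × 0.16 = 0.041344 M/s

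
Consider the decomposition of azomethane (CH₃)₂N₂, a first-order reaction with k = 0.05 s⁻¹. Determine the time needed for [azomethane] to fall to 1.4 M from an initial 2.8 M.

13.86 s

Step 1: For first-order: t = ln([azomethane]₀/[azomethane])/k
Step 2: t = ln(2.8/1.4)/0.05
Step 3: t = ln(2)/0.05
Step 4: t = 0.6931/0.05 = 13.86 s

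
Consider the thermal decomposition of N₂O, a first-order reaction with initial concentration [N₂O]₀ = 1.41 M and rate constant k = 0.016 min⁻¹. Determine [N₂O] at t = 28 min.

0.9009 M

Step 1: For a first-order reaction: [N₂O] = [N₂O]₀ × e^(-kt)
Step 2: [N₂O] = 1.41 × e^(-0.016 × 28)
Step 3: [N₂O] = 1.41 × e^(-0.448)
Step 4: [N₂O] = 1.41 × 0.638905 = 0.9009 M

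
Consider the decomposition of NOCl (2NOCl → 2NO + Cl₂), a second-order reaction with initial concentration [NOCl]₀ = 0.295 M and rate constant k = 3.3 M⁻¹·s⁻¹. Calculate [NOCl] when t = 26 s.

0.01121 M

Step 1: For a second-order reaction: 1/[NOCl] = 1/[NOCl]₀ + kt
Step 2: 1/[NOCl] = 1/0.295 + 3.3 × 26
Step 3: 1/[NOCl] = 3.39 + 85.8 = 89.19
Step 4: [NOCl] = 1/89.19 = 0.01121 M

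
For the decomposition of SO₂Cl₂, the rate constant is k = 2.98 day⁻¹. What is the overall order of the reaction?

first order (1)

Step 1: The units of k for an nth-order reaction are (concentration)^(1-n)·(time)⁻¹.
Step 2: Here k has units day⁻¹, so the concentration exponent is 0.
Step 3: 1 - n = 0 ⇒ n = 1. The reaction is first order.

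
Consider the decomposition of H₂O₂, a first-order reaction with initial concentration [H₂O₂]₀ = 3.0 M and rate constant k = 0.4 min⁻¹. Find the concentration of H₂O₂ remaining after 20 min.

0.001006 M

Step 1: For a first-order reaction: [H₂O₂] = [H₂O₂]₀ × e^(-kt)
Step 2: [H₂O₂] = 3.0 × e^(-0.4 × 20)
Step 3: [H₂O₂] = 3.0 × e^(-8)
Step 4: [H₂O₂] = 3.0 × 0.000335463 = 0.001006 M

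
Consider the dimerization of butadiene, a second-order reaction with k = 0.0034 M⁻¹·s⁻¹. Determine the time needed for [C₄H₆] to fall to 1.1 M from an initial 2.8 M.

162.3 s

Step 1: For second-order: t = (1/[C₄H₆] - 1/[C₄H₆]₀)/k
Step 2: t = (1/1.1 - 1/2.8)/0.0034
Step 3: t = (0.9091 - 0.3571)/0.0034
Step 4: t = 0.5519/0.0034 = 162.3 s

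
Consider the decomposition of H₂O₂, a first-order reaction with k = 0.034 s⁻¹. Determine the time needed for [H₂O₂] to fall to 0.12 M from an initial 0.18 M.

11.93 s

Step 1: For first-order: t = ln([H₂O₂]₀/[H₂O₂])/k
Step 2: t = ln(0.18/0.12)/0.034
Step 3: t = ln(1.5)/0.034
Step 4: t = 0.4055/0.034 = 11.93 s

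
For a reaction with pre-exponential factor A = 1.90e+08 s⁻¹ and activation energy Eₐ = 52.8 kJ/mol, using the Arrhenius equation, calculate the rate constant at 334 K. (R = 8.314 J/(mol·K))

1.05e+00 s⁻¹

Step 1: Use the Arrhenius equation: k = A × exp(-Eₐ/RT)
Step 2: Convert Eₐ to J/mol: 52.8 kJ/mol = 52800 J/mol
Step 3: Calculate the exponent: -Eₐ/(RT) = -52800/(8.314 × 334) = -19.01417
Step 4: k = 1.90e+08 × exp(-19.01417)
Step 5: k = 1.90e+08 × 5.52396e-09 = 1.0496e+00 s⁻¹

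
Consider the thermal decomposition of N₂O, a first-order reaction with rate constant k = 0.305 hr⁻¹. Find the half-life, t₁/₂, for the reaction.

2.273 hr

Step 1: For a first-order reaction, t₁/₂ = ln(2)/k
Step 2: t₁/₂ = ln(2)/0.305
Step 3: t₁/₂ = 0.6931/0.305 = 2.273 hr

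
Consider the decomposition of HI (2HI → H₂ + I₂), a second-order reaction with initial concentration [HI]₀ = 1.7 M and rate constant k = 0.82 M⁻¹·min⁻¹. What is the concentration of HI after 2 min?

0.4488 M

Step 1: For a second-order reaction: 1/[HI] = 1/[HI]₀ + kt
Step 2: 1/[HI] = 1/1.7 + 0.82 × 2
Step 3: 1/[HI] = 0.5882 + 1.64 = 2.228
Step 4: [HI] = 1/2.228 = 0.4488 M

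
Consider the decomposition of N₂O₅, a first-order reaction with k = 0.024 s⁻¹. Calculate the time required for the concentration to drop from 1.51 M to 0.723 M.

30.69 s

Step 1: For first-order: t = ln([N₂O₅]₀/[N₂O₅])/k
Step 2: t = ln(1.51/0.723)/0.024
Step 3: t = ln(2.089)/0.024
Step 4: t = 0.7365/0.024 = 30.69 s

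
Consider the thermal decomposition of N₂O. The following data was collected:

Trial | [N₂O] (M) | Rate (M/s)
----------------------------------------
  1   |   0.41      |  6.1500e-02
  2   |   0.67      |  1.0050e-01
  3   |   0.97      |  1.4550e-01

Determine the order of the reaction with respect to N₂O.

first order (1)

Step 1: Compare trials to find order n where rate₂/rate₁ = ([N₂O]₂/[N₂O]₁)^n
Step 2: rate₂/rate₁ = 1.0050e-01/6.1500e-02 = 1.634
Step 3: [N₂O]₂/[N₂O]₁ = 0.67/0.41 = 1.634
Step 4: n = ln(1.634)/ln(1.634) = 1.00 ≈ 1
Step 5: The reaction is first order in N₂O.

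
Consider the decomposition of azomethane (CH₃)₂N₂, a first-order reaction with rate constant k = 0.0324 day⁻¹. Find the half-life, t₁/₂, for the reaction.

21.39 day

Step 1: For a first-order reaction, t₁/₂ = ln(2)/k
Step 2: t₁/₂ = ln(2)/0.0324
Step 3: t₁/₂ = 0.6931/0.0324 = 21.39 day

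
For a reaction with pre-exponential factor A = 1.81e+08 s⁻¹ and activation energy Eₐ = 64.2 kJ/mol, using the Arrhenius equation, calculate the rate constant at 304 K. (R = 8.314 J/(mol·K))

1.68e-03 s⁻¹

Step 1: Use the Arrhenius equation: k = A × exp(-Eₐ/RT)
Step 2: Convert Eₐ to J/mol: 64.2 kJ/mol = 64200 J/mol
Step 3: Calculate the exponent: -Eₐ/(RT) = -64200/(8.314 × 304) = -25.40104
Step 4: k = 1.81e+08 × exp(-25.40104)
Step 5: k = 1.81e+08 × 9.29969e-12 = 1.6832e-03 s⁻¹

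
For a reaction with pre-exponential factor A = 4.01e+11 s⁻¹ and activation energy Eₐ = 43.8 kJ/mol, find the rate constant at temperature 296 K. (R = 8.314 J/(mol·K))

7.47e+03 s⁻¹

Step 1: Use the Arrhenius equation: k = A × exp(-Eₐ/RT)
Step 2: Convert Eₐ to J/mol: 43.8 kJ/mol = 43800 J/mol
Step 3: Calculate the exponent: -Eₐ/(RT) = -43800/(8.314 × 296) = -17.79805
Step 4: k = 4.01e+11 × exp(-17.79805)
Step 5: k = 4.01e+11 × 1.86382e-08 = 7.4739e+03 s⁻¹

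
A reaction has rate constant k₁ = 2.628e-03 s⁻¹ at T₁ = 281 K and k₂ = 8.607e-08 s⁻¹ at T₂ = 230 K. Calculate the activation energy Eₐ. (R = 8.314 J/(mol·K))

108.8 kJ/mol

Step 1: Use the two-temperature Arrhenius form: ln(k₂/k₁) = -Eₐ/R × (1/T₂ - 1/T₁)
Step 2: ln(k₂/k₁) = ln(8.607e-08/2.628e-03) = ln(3.27511e-05) = -10.3266
Step 3: 1/T₂ - 1/T₁ = 1/230 - 1/281 = 7.891072e-04 K⁻¹
Step 4: Eₐ = -R × ln(k₂/k₁) / (1/T₂ - 1/T₁) = -8.314 × -10.3266 / 7.891072e-04
Step 5: Eₐ = 1.0880e+05 J/mol = 108.8 kJ/mol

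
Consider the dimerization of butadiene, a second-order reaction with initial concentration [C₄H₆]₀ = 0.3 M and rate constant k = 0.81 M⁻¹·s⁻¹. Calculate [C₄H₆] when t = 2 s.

0.2019 M

Step 1: For a second-order reaction: 1/[C₄H₆] = 1/[C₄H₆]₀ + kt
Step 2: 1/[C₄H₆] = 1/0.3 + 0.81 × 2
Step 3: 1/[C₄H₆] = 3.333 + 1.62 = 4.953
Step 4: [C₄H₆] = 1/4.953 = 0.2019 M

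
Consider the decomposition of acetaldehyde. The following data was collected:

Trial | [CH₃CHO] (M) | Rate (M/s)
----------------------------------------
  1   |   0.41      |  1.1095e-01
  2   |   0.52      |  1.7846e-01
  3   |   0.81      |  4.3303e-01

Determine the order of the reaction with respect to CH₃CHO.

second order (2)

Step 1: Compare trials to find order n where rate₂/rate₁ = ([CH₃CHO]₂/[CH₃CHO]₁)^n
Step 2: rate₂/rate₁ = 1.7846e-01/1.1095e-01 = 1.609
Step 3: [CH₃CHO]₂/[CH₃CHO]₁ = 0.52/0.41 = 1.268
Step 4: n = ln(1.609)/ln(1.268) = 2.00 ≈ 2
Step 5: The reaction is second order in CH₃CHO.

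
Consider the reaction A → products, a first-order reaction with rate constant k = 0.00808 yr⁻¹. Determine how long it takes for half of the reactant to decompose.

85.79 yr

Step 1: For a first-order reaction, t₁/₂ = ln(2)/k
Step 2: t₁/₂ = ln(2)/0.00808
Step 3: t₁/₂ = 0.6931/0.00808 = 85.79 yr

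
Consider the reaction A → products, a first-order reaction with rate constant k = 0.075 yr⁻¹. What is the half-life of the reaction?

9.242 yr

Step 1: For a first-order reaction, t₁/₂ = ln(2)/k
Step 2: t₁/₂ = ln(2)/0.075
Step 3: t₁/₂ = 0.6931/0.075 = 9.242 yr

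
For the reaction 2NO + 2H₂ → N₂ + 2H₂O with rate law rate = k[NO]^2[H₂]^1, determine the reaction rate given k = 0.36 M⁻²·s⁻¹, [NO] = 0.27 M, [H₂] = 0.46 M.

0.01207 M/s

Step 1: The rate law is rate = k[NO]^2[H₂]^1
Step 2: Substitute: rate = 0.36 × (0.27)^2 × (0.46)^1
Step 3: rate = 0.36 × 0.0729 × 0.46 = 0.0120722 M/s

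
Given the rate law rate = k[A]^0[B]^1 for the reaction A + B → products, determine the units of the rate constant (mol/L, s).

s⁻¹

Step 1: Overall order = 0 + 1 = 1.
Step 2: rate has units mol/L·s⁻¹; [A]^0[B]^1 has units (mol/L)^1.
Step 3: k = rate/([A]^0[B]^1), so units of k = (mol/L)^(1-1)·s⁻¹ = s⁻¹.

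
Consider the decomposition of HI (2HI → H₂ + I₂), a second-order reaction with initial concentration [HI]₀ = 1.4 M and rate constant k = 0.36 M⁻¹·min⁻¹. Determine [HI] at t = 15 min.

0.1636 M

Step 1: For a second-order reaction: 1/[HI] = 1/[HI]₀ + kt
Step 2: 1/[HI] = 1/1.4 + 0.36 × 15
Step 3: 1/[HI] = 0.7143 + 5.4 = 6.114
Step 4: [HI] = 1/6.114 = 0.1636 M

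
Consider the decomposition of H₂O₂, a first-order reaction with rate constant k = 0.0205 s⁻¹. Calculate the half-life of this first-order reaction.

33.81 s

Step 1: For a first-order reaction, t₁/₂ = ln(2)/k
Step 2: t₁/₂ = ln(2)/0.0205
Step 3: t₁/₂ = 0.6931/0.0205 = 33.81 s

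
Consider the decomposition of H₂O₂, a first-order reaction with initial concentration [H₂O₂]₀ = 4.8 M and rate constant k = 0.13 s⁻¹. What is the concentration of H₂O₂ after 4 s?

2.854 M

Step 1: For a first-order reaction: [H₂O₂] = [H₂O₂]₀ × e^(-kt)
Step 2: [H₂O₂] = 4.8 × e^(-0.13 × 4)
Step 3: [H₂O₂] = 4.8 × e^(-0.52)
Step 4: [H₂O₂] = 4.8 × 0.594521 = 2.854 M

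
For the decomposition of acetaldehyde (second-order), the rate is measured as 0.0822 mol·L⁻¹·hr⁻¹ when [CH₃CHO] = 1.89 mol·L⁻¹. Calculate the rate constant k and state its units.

0.02301 (mol·L⁻¹)⁻¹·hr⁻¹

Step 1: rate = k[CH₃CHO]^2, so k = rate / [CH₃CHO]^2.
Step 2: k = 0.0822 / (1.89)^2 = 0.0822 / 3.572.
Step 3: k = 0.02301 (mol·L⁻¹)⁻¹·hr⁻¹.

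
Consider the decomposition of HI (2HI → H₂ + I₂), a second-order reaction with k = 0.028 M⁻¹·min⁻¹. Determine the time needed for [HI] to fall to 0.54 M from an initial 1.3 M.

38.67 min

Step 1: For second-order: t = (1/[HI] - 1/[HI]₀)/k
Step 2: t = (1/0.54 - 1/1.3)/0.028
Step 3: t = (1.852 - 0.7692)/0.028
Step 4: t = 1.083/0.028 = 38.67 min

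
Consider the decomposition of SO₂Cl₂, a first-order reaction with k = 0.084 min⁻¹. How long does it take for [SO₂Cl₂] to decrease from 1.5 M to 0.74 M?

8.412 min

Step 1: For first-order: t = ln([SO₂Cl₂]₀/[SO₂Cl₂])/k
Step 2: t = ln(1.5/0.74)/0.084
Step 3: t = ln(2.027)/0.084
Step 4: t = 0.7066/0.084 = 8.412 min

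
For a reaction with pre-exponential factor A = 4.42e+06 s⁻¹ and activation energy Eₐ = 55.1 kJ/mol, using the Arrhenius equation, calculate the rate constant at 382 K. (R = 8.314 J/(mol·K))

1.29e-01 s⁻¹

Step 1: Use the Arrhenius equation: k = A × exp(-Eₐ/RT)
Step 2: Convert Eₐ to J/mol: 55.1 kJ/mol = 55100 J/mol
Step 3: Calculate the exponent: -Eₐ/(RT) = -55100/(8.314 × 382) = -17.34915
Step 4: k = 4.42e+06 × exp(-17.34915)
Step 5: k = 4.42e+06 × 2.91985e-08 = 1.2906e-01 s⁻¹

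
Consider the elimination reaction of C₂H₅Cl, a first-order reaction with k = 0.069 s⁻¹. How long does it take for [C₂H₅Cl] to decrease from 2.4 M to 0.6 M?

20.09 s

Step 1: For first-order: t = ln([C₂H₅Cl]₀/[C₂H₅Cl])/k
Step 2: t = ln(2.4/0.6)/0.069
Step 3: t = ln(4)/0.069
Step 4: t = 1.386/0.069 = 20.09 s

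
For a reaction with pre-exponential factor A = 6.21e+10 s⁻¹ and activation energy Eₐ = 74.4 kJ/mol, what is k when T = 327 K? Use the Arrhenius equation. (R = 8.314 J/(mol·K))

8.09e-02 s⁻¹

Step 1: Use the Arrhenius equation: k = A × exp(-Eₐ/RT)
Step 2: Convert Eₐ to J/mol: 74.4 kJ/mol = 74400 J/mol
Step 3: Calculate the exponent: -Eₐ/(RT) = -74400/(8.314 × 327) = -27.36624
Step 4: k = 6.21e+10 × exp(-27.36624)
Step 5: k = 6.21e+10 × 1.30315e-12 = 8.0926e-02 s⁻¹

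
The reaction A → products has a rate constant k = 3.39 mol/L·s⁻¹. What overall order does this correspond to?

zeroth order (0)

Step 1: The units of k for an nth-order reaction are (concentration)^(1-n)·(time)⁻¹.
Step 2: Here k has units mol/L·s⁻¹, so the concentration exponent is 1.
Step 3: 1 - n = 1 ⇒ n = 0. The reaction is zeroth order.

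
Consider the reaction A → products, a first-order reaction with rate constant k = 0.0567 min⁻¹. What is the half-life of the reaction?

12.22 min

Step 1: For a first-order reaction, t₁/₂ = ln(2)/k
Step 2: t₁/₂ = ln(2)/0.0567
Step 3: t₁/₂ = 0.6931/0.0567 = 12.22 min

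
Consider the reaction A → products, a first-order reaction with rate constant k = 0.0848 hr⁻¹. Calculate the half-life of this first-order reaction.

8.174 hr

Step 1: For a first-order reaction, t₁/₂ = ln(2)/k
Step 2: t₁/₂ = ln(2)/0.0848
Step 3: t₁/₂ = 0.6931/0.0848 = 8.174 hr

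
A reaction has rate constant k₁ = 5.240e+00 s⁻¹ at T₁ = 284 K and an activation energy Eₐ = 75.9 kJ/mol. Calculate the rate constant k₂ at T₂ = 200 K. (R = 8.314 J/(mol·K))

7.177e-06 s⁻¹

Step 1: Use the two-temperature Arrhenius form: ln(k₂/k₁) = -Eₐ/R × (1/T₂ - 1/T₁)
Step 2: Convert Eₐ to J/mol: 75.9 kJ/mol = 75900 J/mol
Step 3: 1/T₂ - 1/T₁ = 1/200 - 1/284 = 1.478873e-03 K⁻¹
Step 4: ln(k₂/k₁) = -75900/8.314 × 1.478873e-03 = -13.50090
Step 5: k₂ = k₁ × exp(-13.50090) = 5.240e+00 × 1.36973e-06 = 7.177e-06 s⁻¹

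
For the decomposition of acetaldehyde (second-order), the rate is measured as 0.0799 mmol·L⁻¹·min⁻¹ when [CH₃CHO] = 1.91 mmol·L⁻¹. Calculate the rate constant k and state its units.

0.0219 (mmol·L⁻¹)⁻¹·min⁻¹

Step 1: rate = k[CH₃CHO]^2, so k = rate / [CH₃CHO]^2.
Step 2: k = 0.0799 / (1.91)^2 = 0.0799 / 3.648.
Step 3: k = 0.0219 (mmol·L⁻¹)⁻¹·min⁻¹.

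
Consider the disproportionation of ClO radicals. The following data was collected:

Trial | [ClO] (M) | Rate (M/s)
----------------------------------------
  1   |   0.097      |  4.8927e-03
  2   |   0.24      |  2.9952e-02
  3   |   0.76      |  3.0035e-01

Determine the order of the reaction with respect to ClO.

second order (2)

Step 1: Compare trials to find order n where rate₂/rate₁ = ([ClO]₂/[ClO]₁)^n
Step 2: rate₂/rate₁ = 2.9952e-02/4.8927e-03 = 6.122
Step 3: [ClO]₂/[ClO]₁ = 0.24/0.097 = 2.474
Step 4: n = ln(6.122)/ln(2.474) = 2.00 ≈ 2
Step 5: The reaction is second order in ClO.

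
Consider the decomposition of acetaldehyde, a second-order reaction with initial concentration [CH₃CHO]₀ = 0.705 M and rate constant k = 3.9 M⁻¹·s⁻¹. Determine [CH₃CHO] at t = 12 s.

0.02074 M

Step 1: For a second-order reaction: 1/[CH₃CHO] = 1/[CH₃CHO]₀ + kt
Step 2: 1/[CH₃CHO] = 1/0.705 + 3.9 × 12
Step 3: 1/[CH₃CHO] = 1.418 + 46.8 = 48.22
Step 4: [CH₃CHO] = 1/48.22 = 0.02074 M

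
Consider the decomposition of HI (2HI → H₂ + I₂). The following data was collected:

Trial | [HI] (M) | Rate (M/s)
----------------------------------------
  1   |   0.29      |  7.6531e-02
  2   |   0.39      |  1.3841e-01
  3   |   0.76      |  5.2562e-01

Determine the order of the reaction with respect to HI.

second order (2)

Step 1: Compare trials to find order n where rate₂/rate₁ = ([HI]₂/[HI]₁)^n
Step 2: rate₂/rate₁ = 1.3841e-01/7.6531e-02 = 1.809
Step 3: [HI]₂/[HI]₁ = 0.39/0.29 = 1.345
Step 4: n = ln(1.809)/ln(1.345) = 2.00 ≈ 2
Step 5: The reaction is second order in HI.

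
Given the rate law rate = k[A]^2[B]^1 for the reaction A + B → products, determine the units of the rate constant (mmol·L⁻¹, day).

(mmol·L⁻¹)⁻²·day⁻¹

Step 1: Overall order = 2 + 1 = 3.
Step 2: rate has units mmol·L⁻¹·day⁻¹; [A]^2[B]^1 has units (mmol·L⁻¹)^3.
Step 3: k = rate/([A]^2[B]^1), so units of k = (mmol·L⁻¹)^(1-3)·day⁻¹ = (mmol·L⁻¹)⁻²·day⁻¹.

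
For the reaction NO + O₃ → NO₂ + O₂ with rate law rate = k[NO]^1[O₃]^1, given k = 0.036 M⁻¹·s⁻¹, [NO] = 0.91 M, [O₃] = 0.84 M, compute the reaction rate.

0.02752 M/s

Step 1: The rate law is rate = k[NO]^1[O₃]^1
Step 2: Substitute: rate = 0.036 × (0.91)^1 × (0.84)^1
Step 3: rate = 0.036 × 0.91 × 0.84 = 0.0275184 M/s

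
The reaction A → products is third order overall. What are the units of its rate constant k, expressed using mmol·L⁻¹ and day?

(mmol·L⁻¹)⁻²·day⁻¹

Step 1: For overall order n, rate = k × (concentration)^n.
Step 2: Rate has units mmol·L⁻¹·day⁻¹; concentration term has units (mmol·L⁻¹)^3.
Step 3: k = rate / (concentration)^n, so units of k = (mmol·L⁻¹)^(1-3)·day⁻¹ = (mmol·L⁻¹)⁻²·day⁻¹.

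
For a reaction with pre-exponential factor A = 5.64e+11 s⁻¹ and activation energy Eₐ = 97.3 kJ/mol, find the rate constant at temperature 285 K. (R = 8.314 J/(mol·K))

8.27e-07 s⁻¹

Step 1: Use the Arrhenius equation: k = A × exp(-Eₐ/RT)
Step 2: Convert Eₐ to J/mol: 97.3 kJ/mol = 97300 J/mol
Step 3: Calculate the exponent: -Eₐ/(RT) = -97300/(8.314 × 285) = -41.06369
Step 4: k = 5.64e+11 × exp(-41.06369)
Step 5: k = 5.64e+11 × 1.46645e-18 = 8.2708e-07 s⁻¹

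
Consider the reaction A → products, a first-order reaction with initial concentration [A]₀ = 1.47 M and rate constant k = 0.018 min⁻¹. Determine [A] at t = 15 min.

1.122 M

Step 1: For a first-order reaction: [A] = [A]₀ × e^(-kt)
Step 2: [A] = 1.47 × e^(-0.018 × 15)
Step 3: [A] = 1.47 × e^(-0.27)
Step 4: [A] = 1.47 × 0.763379 = 1.122 M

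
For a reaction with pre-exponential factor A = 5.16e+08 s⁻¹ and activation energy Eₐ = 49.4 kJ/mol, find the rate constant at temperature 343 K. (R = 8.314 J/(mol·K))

1.55e+01 s⁻¹

Step 1: Use the Arrhenius equation: k = A × exp(-Eₐ/RT)
Step 2: Convert Eₐ to J/mol: 49.4 kJ/mol = 49400 J/mol
Step 3: Calculate the exponent: -Eₐ/(RT) = -49400/(8.314 × 343) = -17.32299
Step 4: k = 5.16e+08 × exp(-17.32299)
Step 5: k = 5.16e+08 × 2.99724e-08 = 1.5466e+01 s⁻¹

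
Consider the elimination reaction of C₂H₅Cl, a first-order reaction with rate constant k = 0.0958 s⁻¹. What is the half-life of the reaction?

7.235 s

Step 1: For a first-order reaction, t₁/₂ = ln(2)/k
Step 2: t₁/₂ = ln(2)/0.0958
Step 3: t₁/₂ = 0.6931/0.0958 = 7.235 s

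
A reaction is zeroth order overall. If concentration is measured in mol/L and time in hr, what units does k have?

mol/L·hr⁻¹

Step 1: For overall order n, rate = k × (concentration)^n.
Step 2: Rate has units mol/L·hr⁻¹; concentration term has units (mol/L)^0.
Step 3: k = rate / (concentration)^n, so units of k = (mol/L)^(1-0)·hr⁻¹ = mol/L·hr⁻¹.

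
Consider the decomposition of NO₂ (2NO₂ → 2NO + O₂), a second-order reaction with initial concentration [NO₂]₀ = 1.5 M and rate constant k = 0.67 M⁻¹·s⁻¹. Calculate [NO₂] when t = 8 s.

0.1659 M

Step 1: For a second-order reaction: 1/[NO₂] = 1/[NO₂]₀ + kt
Step 2: 1/[NO₂] = 1/1.5 + 0.67 × 8
Step 3: 1/[NO₂] = 0.6667 + 5.36 = 6.027
Step 4: [NO₂] = 1/6.027 = 0.1659 M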